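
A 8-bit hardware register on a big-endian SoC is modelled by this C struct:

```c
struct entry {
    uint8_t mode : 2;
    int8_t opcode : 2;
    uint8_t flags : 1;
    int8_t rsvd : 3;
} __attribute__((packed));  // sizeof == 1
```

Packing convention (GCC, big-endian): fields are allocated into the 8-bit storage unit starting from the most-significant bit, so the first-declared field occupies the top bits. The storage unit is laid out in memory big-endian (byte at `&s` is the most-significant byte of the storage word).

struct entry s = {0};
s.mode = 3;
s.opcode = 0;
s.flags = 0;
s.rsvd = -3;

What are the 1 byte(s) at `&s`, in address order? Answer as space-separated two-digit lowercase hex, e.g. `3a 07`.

c5

mode (2b) val=3 bits=0x3 at bit 6: 0xc0
opcode (2b) val=0 bits=0x0 at bit 4: 0xc0
flags (1b) val=0 bits=0x0 at bit 3: 0xc0
rsvd (3b) val=-3 bits=0x5 at bit 0: 0xc5
word = 0xc5 → big-endian bytes:
  [0]=0xc5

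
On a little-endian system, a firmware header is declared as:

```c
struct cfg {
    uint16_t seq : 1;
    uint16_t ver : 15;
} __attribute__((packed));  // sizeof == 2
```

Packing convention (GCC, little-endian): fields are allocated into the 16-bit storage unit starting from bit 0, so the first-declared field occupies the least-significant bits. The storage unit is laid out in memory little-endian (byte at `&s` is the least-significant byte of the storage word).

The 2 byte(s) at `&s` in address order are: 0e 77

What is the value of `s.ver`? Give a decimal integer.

[0]=0x0e [1]=0x77 (little-endian) → word 0x770e
seq:1 @ bit 0 → (0x770e>>0)&0x1 = 0x0
ver:15 @ bit 1 → (0x770e>>1)&0x7fff = 0x3b87  ←

15239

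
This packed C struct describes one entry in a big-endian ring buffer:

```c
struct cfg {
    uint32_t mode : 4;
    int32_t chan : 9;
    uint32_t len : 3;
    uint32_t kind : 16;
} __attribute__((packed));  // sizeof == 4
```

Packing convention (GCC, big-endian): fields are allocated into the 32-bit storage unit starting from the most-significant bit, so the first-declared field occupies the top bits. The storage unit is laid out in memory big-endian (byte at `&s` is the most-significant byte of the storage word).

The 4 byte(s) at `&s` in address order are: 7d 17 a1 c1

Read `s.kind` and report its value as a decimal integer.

41409

[0]=0x7d [1]=0x17 [2]=0xa1 [3]=0xc1 (big-endian) → word 0x7d17a1c1
mode [28+:4] = (word>>28) & 0xf = 7
chan [19+:9] = (word>>19) & 0x1ff = 418
len [16+:3] = (word>>16) & 0x7 = 7
kind [0+:16] = (word>>0) & 0xffff = 41409  ←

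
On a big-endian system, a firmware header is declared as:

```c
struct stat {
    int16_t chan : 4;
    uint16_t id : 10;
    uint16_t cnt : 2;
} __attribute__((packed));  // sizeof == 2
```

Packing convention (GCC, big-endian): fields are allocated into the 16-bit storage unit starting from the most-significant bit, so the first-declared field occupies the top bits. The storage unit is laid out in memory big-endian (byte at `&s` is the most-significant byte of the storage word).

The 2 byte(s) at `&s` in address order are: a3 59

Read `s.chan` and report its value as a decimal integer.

[0]=0xa3 [1]=0x59 (big-endian) → word 0xa359
chan [12+:4] = (word>>12) & 0xf = 10  ←
id [2+:10] = (word>>2) & 0x3ff = 214
cnt [0+:2] = (word>>0) & 0x3 = 1
chan signed 4b, MSB=1: 10 - 16 = -6

-6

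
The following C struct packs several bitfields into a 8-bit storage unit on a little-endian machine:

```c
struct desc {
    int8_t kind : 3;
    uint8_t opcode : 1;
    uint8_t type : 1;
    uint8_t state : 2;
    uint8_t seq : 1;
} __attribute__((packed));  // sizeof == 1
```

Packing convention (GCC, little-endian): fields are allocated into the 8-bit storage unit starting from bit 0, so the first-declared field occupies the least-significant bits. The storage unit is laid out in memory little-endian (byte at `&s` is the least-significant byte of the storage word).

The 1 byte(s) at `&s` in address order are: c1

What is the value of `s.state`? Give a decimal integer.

[0]=0xc1 (little-endian) → word 0xc1
kind [0+:3] = (word>>0) & 0x7 = 1
opcode [3+:1] = (word>>3) & 0x1 = 0
type [4+:1] = (word>>4) & 0x1 = 0
state [5+:2] = (word>>5) & 0x3 = 2  ←
seq [7+:1] = (word>>7) & 0x1 = 1

2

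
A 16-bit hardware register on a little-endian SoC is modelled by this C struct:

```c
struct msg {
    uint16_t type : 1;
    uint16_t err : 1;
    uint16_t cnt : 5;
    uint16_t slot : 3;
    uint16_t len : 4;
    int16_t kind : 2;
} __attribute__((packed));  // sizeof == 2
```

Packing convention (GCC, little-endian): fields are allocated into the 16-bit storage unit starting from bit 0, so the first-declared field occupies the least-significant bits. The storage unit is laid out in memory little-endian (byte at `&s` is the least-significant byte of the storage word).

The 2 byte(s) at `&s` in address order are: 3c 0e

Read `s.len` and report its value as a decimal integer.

[0]=0x3c [1]=0x0e (little-endian) → word 0x0e3c
type:1 @ bit 0 → (0x0e3c>>0)&0x1 = 0x0
err:1 @ bit 1 → (0x0e3c>>1)&0x1 = 0x0
cnt:5 @ bit 2 → (0x0e3c>>2)&0x1f = 0xf
slot:3 @ bit 7 → (0x0e3c>>7)&0x7 = 0x4
len:4 @ bit 10 → (0x0e3c>>10)&0xf = 0x3  ←
kind:2 @ bit 14 → (0x0e3c>>14)&0x3 = 0x0

3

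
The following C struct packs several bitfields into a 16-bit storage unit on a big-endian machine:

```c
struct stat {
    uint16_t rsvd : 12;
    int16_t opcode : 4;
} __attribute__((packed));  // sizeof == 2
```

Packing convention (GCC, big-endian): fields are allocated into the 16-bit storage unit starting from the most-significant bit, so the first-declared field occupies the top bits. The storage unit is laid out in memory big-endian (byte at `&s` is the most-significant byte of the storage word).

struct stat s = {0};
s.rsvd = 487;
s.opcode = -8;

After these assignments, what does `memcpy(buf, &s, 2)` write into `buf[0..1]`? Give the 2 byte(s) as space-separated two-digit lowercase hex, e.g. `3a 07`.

1e 78

rsvd:12 = 487 → 0x1e7 << 4 → word 0x1e70
opcode:4 = -8 → 0x8 << 0 → word 0x1e78
word = 0x1e78 → big-endian bytes:
  [0]=0x1e  [1]=0x78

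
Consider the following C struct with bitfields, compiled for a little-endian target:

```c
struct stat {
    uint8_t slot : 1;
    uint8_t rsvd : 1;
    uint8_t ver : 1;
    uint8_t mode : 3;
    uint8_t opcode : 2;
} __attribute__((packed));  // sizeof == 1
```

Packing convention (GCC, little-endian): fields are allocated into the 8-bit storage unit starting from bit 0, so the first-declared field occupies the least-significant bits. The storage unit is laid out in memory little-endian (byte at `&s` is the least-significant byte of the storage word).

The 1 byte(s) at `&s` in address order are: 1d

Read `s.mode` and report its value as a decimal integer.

3

[0]=0x1d (little-endian) → word 0x1d
slot [0+:1] = (word>>0) & 0x1 = 1
rsvd [1+:1] = (word>>1) & 0x1 = 0
ver [2+:1] = (word>>2) & 0x1 = 1
mode [3+:3] = (word>>3) & 0x7 = 3  ←
opcode [6+:2] = (word>>6) & 0x3 = 0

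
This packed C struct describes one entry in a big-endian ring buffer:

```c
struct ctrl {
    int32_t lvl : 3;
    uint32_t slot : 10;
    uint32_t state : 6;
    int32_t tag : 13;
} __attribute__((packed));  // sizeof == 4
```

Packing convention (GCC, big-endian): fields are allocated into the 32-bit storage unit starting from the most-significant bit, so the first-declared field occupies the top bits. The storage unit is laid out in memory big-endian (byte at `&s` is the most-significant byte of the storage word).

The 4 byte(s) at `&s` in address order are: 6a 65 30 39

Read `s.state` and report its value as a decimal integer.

41

[0]=0x6a [1]=0x65 [2]=0x30 [3]=0x39 (big-endian) → word 0x6a653039
lvl [29+:3] = (word>>29) & 0x7 = 3
slot [19+:10] = (word>>19) & 0x3ff = 332
state [13+:6] = (word>>13) & 0x3f = 41  ←
tag [0+:13] = (word>>0) & 0x1fff = 4153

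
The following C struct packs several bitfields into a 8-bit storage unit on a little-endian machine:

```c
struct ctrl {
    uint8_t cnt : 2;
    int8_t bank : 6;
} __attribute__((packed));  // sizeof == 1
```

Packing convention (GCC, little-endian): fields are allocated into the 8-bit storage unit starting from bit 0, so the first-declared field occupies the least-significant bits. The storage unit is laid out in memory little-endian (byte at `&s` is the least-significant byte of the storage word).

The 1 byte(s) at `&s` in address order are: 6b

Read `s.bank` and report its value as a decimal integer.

26

[0]=0x6b (little-endian) → word 0x6b
cnt [0+:2] = (word>>0) & 0x3 = 3
bank [2+:6] = (word>>2) & 0x3f = 26  ←
bank signed 6b, MSB=0: value = 26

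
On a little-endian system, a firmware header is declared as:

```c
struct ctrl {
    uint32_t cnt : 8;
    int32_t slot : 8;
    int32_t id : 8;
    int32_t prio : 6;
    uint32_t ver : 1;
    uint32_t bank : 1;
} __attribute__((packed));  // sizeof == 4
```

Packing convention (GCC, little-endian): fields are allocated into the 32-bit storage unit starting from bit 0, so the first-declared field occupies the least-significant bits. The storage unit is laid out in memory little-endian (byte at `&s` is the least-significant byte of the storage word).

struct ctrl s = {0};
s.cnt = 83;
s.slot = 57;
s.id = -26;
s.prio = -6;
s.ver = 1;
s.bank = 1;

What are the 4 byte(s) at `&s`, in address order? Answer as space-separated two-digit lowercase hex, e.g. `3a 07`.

cnt (8b) val=83 bits=0x53 at bit 0: 0x00000053
slot (8b) val=57 bits=0x39 at bit 8: 0x00003953
id (8b) val=-26 bits=0xe6 at bit 16: 0x00e63953
prio (6b) val=-6 bits=0x3a at bit 24: 0x3ae63953
ver (1b) val=1 bits=0x1 at bit 30: 0x7ae63953
bank (1b) val=1 bits=0x1 at bit 31: 0xfae63953
word = 0xfae63953 → little-endian bytes:
  [0]=0x53  [1]=0x39  [2]=0xe6  [3]=0xfa

53 39 e6 fa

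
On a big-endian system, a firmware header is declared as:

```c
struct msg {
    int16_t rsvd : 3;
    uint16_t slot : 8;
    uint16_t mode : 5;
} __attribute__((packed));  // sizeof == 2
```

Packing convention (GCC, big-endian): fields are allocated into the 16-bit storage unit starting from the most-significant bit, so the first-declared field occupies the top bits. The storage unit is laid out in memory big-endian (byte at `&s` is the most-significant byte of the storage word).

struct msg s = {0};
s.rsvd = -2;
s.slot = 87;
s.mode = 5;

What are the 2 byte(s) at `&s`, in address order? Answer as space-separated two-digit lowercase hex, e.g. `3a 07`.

rsvd (3b) val=-2 bits=0x6 at bit 13: 0xc000
slot (8b) val=87 bits=0x57 at bit 5: 0xcae0
mode (5b) val=5 bits=0x5 at bit 0: 0xcae5
word = 0xcae5 → big-endian bytes:
  [0]=0xca  [1]=0xe5

ca e5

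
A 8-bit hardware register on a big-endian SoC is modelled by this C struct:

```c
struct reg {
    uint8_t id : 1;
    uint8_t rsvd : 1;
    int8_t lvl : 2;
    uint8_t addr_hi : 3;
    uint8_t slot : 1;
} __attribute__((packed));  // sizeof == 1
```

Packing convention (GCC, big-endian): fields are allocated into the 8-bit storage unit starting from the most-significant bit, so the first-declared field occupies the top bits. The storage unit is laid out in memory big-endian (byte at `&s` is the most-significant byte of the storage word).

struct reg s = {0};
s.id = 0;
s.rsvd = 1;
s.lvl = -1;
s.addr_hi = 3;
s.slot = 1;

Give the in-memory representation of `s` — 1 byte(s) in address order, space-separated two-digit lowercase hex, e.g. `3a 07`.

77

id (1b) val=0 bits=0x0 at bit 7: 0x00
rsvd (1b) val=1 bits=0x1 at bit 6: 0x40
lvl (2b) val=-1 bits=0x3 at bit 4: 0x70
addr_hi (3b) val=3 bits=0x3 at bit 1: 0x76
slot (1b) val=1 bits=0x1 at bit 0: 0x77
word = 0x77 → big-endian bytes:
  [0]=0x77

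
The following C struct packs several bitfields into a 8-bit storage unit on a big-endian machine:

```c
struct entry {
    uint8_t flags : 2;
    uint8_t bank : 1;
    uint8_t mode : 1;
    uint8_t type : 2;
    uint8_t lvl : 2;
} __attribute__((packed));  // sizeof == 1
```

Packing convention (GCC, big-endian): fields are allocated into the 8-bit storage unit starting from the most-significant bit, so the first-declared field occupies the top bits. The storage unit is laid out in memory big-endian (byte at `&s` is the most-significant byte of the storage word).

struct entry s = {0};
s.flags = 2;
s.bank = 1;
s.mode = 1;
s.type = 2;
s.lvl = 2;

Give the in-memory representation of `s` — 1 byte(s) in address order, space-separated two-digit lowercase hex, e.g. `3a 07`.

flags:2 = 2 → 0x2 << 6 → word 0x80
bank:1 = 1 → 0x1 << 5 → word 0xa0
mode:1 = 1 → 0x1 << 4 → word 0xb0
type:2 = 2 → 0x2 << 2 → word 0xb8
lvl:2 = 2 → 0x2 << 0 → word 0xba
word = 0xba → big-endian bytes:
  [0]=0xba

ba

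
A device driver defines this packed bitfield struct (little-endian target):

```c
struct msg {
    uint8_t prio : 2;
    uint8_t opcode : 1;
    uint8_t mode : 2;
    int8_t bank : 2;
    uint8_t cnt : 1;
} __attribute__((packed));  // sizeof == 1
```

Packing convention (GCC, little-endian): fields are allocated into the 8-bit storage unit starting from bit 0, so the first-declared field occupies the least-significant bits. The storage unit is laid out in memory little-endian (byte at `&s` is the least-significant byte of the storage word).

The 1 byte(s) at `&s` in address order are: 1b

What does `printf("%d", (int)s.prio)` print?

[0]=0x1b (little-endian) → word 0x1b
prio [0+:2] = (word>>0) & 0x3 = 3  ←
opcode [2+:1] = (word>>2) & 0x1 = 0
mode [3+:2] = (word>>3) & 0x3 = 3
bank [5+:2] = (word>>5) & 0x3 = 0
cnt [7+:1] = (word>>7) & 0x1 = 0

3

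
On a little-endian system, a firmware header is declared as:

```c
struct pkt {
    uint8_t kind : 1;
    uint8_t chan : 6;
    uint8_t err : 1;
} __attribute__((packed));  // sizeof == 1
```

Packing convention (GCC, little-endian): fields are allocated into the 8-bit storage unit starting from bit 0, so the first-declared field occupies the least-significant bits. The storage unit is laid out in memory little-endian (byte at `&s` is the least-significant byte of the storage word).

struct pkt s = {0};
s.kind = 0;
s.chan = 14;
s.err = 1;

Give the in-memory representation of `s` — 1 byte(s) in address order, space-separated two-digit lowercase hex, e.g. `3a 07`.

9c

kind:1 = 0 → 0x0 << 0 → word 0x00
chan:6 = 14 → 0xe << 1 → word 0x1c
err:1 = 1 → 0x1 << 7 → word 0x9c
word = 0x9c → little-endian bytes:
  [0]=0x9c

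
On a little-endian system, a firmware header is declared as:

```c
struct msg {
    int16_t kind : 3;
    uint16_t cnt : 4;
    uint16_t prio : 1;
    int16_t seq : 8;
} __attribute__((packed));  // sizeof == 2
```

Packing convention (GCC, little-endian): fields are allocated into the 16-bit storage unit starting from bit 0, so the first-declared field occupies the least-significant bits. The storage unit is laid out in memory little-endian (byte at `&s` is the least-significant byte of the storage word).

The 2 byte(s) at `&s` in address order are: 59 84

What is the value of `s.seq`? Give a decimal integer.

[0]=0x59 [1]=0x84 (little-endian) → word 0x8459
kind [0+:3] = (word>>0) & 0x7 = 1
cnt [3+:4] = (word>>3) & 0xf = 11
prio [7+:1] = (word>>7) & 0x1 = 0
seq [8+:8] = (word>>8) & 0xff = 132  ←
seq signed 8b, MSB=1: 132 - 256 = -124

-124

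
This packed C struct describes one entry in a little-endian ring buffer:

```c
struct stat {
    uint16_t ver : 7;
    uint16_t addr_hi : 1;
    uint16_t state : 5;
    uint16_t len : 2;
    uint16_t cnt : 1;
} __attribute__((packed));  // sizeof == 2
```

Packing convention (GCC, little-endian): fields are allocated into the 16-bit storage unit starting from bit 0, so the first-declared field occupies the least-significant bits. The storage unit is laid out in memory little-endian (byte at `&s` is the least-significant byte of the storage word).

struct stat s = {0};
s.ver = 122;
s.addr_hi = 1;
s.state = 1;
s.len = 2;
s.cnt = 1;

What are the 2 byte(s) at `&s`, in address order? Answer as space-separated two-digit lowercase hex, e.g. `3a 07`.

fa c1

ver (7b) val=122 bits=0x7a at bit 0: 0x007a
addr_hi (1b) val=1 bits=0x1 at bit 7: 0x00fa
state (5b) val=1 bits=0x1 at bit 8: 0x01fa
len (2b) val=2 bits=0x2 at bit 13: 0x41fa
cnt (1b) val=1 bits=0x1 at bit 15: 0xc1fa
word = 0xc1fa → little-endian bytes:
  [0]=0xfa  [1]=0xc1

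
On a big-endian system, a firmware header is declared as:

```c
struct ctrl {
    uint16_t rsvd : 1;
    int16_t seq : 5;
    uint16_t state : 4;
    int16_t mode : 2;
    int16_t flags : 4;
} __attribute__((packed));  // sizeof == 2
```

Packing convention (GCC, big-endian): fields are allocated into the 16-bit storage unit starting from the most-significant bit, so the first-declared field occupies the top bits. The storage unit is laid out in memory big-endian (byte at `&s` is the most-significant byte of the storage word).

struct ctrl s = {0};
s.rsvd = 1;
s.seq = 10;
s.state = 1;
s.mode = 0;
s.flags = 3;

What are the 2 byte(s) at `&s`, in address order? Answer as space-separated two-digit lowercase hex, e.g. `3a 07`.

rsvd (1b) val=1 bits=0x1 at bit 15: 0x8000
seq (5b) val=10 bits=0xa at bit 10: 0xa800
state (4b) val=1 bits=0x1 at bit 6: 0xa840
mode (2b) val=0 bits=0x0 at bit 4: 0xa840
flags (4b) val=3 bits=0x3 at bit 0: 0xa843
word = 0xa843 → big-endian bytes:
  [0]=0xa8  [1]=0x43

a8 43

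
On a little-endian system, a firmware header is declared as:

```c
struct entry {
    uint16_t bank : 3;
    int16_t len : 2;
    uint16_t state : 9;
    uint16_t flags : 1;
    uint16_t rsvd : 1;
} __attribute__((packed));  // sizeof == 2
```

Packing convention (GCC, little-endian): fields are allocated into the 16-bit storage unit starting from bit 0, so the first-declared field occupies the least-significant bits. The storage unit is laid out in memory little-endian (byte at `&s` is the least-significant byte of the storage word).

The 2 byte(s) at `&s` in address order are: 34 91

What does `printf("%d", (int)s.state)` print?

[0]=0x34 [1]=0x91 (little-endian) → word 0x9134
bank [0+:3] = (word>>0) & 0x7 = 4
len [3+:2] = (word>>3) & 0x3 = 2
state [5+:9] = (word>>5) & 0x1ff = 137  ←
flags [14+:1] = (word>>14) & 0x1 = 0
rsvd [15+:1] = (word>>15) & 0x1 = 1

137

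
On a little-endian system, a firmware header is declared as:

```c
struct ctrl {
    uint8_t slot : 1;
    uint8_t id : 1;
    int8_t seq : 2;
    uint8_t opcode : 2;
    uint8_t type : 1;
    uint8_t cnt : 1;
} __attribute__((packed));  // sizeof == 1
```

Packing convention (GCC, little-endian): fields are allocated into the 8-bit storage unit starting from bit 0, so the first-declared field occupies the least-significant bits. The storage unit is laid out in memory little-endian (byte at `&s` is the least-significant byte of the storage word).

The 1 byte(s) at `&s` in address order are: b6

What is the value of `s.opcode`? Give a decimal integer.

[0]=0xb6 (little-endian) → word 0xb6
slot:1 @ bit 0 → (0xb6>>0)&0x1 = 0x0
id:1 @ bit 1 → (0xb6>>1)&0x1 = 0x1
seq:2 @ bit 2 → (0xb6>>2)&0x3 = 0x1
opcode:2 @ bit 4 → (0xb6>>4)&0x3 = 0x3  ←
type:1 @ bit 6 → (0xb6>>6)&0x1 = 0x0
cnt:1 @ bit 7 → (0xb6>>7)&0x1 = 0x1

3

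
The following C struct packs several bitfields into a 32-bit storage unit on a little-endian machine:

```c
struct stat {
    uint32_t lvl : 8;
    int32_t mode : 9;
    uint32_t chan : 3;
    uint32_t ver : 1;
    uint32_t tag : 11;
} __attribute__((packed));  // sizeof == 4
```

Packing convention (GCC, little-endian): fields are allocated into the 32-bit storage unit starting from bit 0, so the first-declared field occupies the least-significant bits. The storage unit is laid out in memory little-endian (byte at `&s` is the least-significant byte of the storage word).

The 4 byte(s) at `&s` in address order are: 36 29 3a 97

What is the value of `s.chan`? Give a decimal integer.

5

[0]=0x36 [1]=0x29 [2]=0x3a [3]=0x97 (little-endian) → word 0x973a2936
lvl [0+:8] = (word>>0) & 0xff = 54
mode [8+:9] = (word>>8) & 0x1ff = 41
chan [17+:3] = (word>>17) & 0x7 = 5  ←
ver [20+:1] = (word>>20) & 0x1 = 1
tag [21+:11] = (word>>21) & 0x7ff = 1209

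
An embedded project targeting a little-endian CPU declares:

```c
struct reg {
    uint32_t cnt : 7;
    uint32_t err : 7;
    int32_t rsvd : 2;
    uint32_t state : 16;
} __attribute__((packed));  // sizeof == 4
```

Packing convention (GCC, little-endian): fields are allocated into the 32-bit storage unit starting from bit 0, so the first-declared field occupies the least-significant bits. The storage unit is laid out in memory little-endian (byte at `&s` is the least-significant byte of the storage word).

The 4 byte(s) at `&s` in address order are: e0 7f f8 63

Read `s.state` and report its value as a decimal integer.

25592

[0]=0xe0 [1]=0x7f [2]=0xf8 [3]=0x63 (little-endian) → word 0x63f87fe0
cnt [0+:7] = (word>>0) & 0x7f = 96
err [7+:7] = (word>>7) & 0x7f = 127
rsvd [14+:2] = (word>>14) & 0x3 = 1
state [16+:16] = (word>>16) & 0xffff = 25592  ←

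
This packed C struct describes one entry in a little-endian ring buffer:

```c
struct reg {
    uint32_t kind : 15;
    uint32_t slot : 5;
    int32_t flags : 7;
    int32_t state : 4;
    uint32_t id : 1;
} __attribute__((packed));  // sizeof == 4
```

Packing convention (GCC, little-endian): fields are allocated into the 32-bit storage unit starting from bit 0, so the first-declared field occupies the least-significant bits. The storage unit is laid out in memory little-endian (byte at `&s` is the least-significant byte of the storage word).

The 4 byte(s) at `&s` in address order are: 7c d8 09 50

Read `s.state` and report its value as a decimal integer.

-6

[0]=0x7c [1]=0xd8 [2]=0x09 [3]=0x50 (little-endian) → word 0x5009d87c
kind [0+:15] = (word>>0) & 0x7fff = 22652
slot [15+:5] = (word>>15) & 0x1f = 19
flags [20+:7] = (word>>20) & 0x7f = 0
state [27+:4] = (word>>27) & 0xf = 10  ←
id [31+:1] = (word>>31) & 0x1 = 0
state signed 4b, MSB=1: 10 - 16 = -6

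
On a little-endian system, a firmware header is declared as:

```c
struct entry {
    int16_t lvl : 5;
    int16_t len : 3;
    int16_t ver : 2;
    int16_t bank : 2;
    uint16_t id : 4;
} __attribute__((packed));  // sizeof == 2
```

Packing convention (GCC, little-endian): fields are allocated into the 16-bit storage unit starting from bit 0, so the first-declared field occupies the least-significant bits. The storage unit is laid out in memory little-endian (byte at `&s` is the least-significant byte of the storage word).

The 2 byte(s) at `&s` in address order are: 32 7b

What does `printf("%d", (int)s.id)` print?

[0]=0x32 [1]=0x7b (little-endian) → word 0x7b32
lvl [0+:5] = (word>>0) & 0x1f = 18
len [5+:3] = (word>>5) & 0x7 = 1
ver [8+:2] = (word>>8) & 0x3 = 3
bank [10+:2] = (word>>10) & 0x3 = 2
id [12+:4] = (word>>12) & 0xf = 7  ←

7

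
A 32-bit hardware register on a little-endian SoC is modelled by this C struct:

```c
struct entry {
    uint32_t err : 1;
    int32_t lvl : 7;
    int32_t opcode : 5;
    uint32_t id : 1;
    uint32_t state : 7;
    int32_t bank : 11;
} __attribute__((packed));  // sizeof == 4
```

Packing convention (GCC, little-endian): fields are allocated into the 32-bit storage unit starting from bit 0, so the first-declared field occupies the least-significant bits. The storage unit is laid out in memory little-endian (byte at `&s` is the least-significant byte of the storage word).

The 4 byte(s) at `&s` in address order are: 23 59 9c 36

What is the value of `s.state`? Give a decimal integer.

113

[0]=0x23 [1]=0x59 [2]=0x9c [3]=0x36 (little-endian) → word 0x369c5923
err [0+:1] = (word>>0) & 0x1 = 1
lvl [1+:7] = (word>>1) & 0x7f = 17
opcode [8+:5] = (word>>8) & 0x1f = 25
id [13+:1] = (word>>13) & 0x1 = 0
state [14+:7] = (word>>14) & 0x7f = 113  ←
bank [21+:11] = (word>>21) & 0x7ff = 436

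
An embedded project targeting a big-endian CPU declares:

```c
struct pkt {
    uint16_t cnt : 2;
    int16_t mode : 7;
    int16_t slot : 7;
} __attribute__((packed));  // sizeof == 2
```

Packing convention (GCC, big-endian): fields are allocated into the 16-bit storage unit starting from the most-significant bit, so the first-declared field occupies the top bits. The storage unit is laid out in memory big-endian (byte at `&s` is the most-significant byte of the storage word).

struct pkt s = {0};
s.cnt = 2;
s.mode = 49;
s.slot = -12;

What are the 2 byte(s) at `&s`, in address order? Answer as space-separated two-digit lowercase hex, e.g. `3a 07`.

cnt (2b) val=2 bits=0x2 at bit 14: 0x8000
mode (7b) val=49 bits=0x31 at bit 7: 0x9880
slot (7b) val=-12 bits=0x74 at bit 0: 0x98f4
word = 0x98f4 → big-endian bytes:
  [0]=0x98  [1]=0xf4

98 f4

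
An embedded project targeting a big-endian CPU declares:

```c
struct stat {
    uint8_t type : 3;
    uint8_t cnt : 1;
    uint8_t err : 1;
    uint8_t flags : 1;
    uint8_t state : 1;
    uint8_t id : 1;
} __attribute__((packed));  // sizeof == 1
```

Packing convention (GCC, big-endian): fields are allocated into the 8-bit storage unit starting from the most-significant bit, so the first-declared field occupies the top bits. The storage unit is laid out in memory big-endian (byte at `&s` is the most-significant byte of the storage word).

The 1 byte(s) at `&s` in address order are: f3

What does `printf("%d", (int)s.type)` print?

7

[0]=0xf3 (big-endian) → word 0xf3
type:3 @ bit 5 → (0xf3>>5)&0x7 = 0x7  ←
cnt:1 @ bit 4 → (0xf3>>4)&0x1 = 0x1
err:1 @ bit 3 → (0xf3>>3)&0x1 = 0x0
flags:1 @ bit 2 → (0xf3>>2)&0x1 = 0x0
state:1 @ bit 1 → (0xf3>>1)&0x1 = 0x1
id:1 @ bit 0 → (0xf3>>0)&0x1 = 0x1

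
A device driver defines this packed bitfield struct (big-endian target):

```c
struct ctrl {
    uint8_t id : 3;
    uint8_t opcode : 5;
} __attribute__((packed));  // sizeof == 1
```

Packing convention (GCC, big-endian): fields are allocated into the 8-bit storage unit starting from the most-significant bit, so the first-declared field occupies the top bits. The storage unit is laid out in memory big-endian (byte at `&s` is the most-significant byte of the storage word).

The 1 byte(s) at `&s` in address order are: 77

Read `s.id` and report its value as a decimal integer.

3

[0]=0x77 (big-endian) → word 0x77
id:3 @ bit 5 → (0x77>>5)&0x7 = 0x3  ←
opcode:5 @ bit 0 → (0x77>>0)&0x1f = 0x17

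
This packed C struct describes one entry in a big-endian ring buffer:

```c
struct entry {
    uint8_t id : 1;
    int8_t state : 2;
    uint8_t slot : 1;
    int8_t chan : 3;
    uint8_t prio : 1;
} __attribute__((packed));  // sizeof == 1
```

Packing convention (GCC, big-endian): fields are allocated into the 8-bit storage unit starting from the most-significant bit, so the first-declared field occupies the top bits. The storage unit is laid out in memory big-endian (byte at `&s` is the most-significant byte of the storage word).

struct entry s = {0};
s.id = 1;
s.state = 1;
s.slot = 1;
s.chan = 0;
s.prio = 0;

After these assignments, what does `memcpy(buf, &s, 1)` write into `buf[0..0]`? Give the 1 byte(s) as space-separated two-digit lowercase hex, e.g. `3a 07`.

b0

id:1 = 1 → 0x1 << 7 → word 0x80
state:2 = 1 → 0x1 << 5 → word 0xa0
slot:1 = 1 → 0x1 << 4 → word 0xb0
chan:3 = 0 → 0x0 << 1 → word 0xb0
prio:1 = 0 → 0x0 << 0 → word 0xb0
word = 0xb0 → big-endian bytes:
  [0]=0xb0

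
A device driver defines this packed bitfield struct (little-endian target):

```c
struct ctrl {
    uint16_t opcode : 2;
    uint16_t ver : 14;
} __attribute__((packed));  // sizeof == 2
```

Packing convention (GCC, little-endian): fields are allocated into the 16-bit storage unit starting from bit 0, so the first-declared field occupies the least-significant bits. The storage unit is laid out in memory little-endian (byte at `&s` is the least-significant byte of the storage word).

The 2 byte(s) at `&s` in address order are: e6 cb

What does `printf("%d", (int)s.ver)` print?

[0]=0xe6 [1]=0xcb (little-endian) → word 0xcbe6
opcode:2 @ bit 0 → (0xcbe6>>0)&0x3 = 0x2
ver:14 @ bit 2 → (0xcbe6>>2)&0x3fff = 0x32f9  ←

13049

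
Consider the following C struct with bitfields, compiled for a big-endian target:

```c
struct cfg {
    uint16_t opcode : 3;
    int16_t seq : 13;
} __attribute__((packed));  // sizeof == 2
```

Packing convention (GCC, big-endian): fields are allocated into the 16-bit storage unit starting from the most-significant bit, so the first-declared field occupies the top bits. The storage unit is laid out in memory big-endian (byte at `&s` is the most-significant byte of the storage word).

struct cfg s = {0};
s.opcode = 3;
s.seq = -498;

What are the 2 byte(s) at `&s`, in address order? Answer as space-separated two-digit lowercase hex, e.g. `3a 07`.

7e 0e

opcode:3 = 3 → 0x3 << 13 → word 0x6000
seq:13 = -498 → 0x1e0e << 0 → word 0x7e0e
word = 0x7e0e → big-endian bytes:
  [0]=0x7e  [1]=0x0e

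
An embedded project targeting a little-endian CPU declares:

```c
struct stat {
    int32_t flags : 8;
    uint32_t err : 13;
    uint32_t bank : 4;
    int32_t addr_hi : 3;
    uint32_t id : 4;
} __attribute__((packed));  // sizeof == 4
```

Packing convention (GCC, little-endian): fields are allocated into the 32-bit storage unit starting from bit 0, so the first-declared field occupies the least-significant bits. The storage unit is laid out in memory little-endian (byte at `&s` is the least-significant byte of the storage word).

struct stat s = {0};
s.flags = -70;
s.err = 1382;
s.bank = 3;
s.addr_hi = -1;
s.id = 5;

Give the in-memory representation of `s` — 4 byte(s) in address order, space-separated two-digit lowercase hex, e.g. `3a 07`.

ba 66 65 5e

flags:8 = -70 → 0xba << 0 → word 0x000000ba
err:13 = 1382 → 0x566 << 8 → word 0x000566ba
bank:4 = 3 → 0x3 << 21 → word 0x006566ba
addr_hi:3 = -1 → 0x7 << 25 → word 0x0e6566ba
id:4 = 5 → 0x5 << 28 → word 0x5e6566ba
word = 0x5e6566ba → little-endian bytes:
  [0]=0xba  [1]=0x66  [2]=0x65  [3]=0x5e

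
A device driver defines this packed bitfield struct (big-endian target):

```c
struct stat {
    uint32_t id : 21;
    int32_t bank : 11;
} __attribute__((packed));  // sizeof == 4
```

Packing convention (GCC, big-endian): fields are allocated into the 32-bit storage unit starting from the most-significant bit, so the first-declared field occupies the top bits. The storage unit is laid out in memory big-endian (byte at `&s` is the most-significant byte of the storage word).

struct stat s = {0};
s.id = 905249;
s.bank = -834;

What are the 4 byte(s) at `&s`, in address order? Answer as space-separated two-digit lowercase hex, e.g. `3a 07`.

[11+:21] id=905249 & 0x1fffff = 0xdd021; word=0x6e810800
[0+:11] bank=-834 & 0x7ff = 0x4be; word=0x6e810cbe
word = 0x6e810cbe → big-endian bytes:
  [0]=0x6e  [1]=0x81  [2]=0x0c  [3]=0xbe

6e 81 0c be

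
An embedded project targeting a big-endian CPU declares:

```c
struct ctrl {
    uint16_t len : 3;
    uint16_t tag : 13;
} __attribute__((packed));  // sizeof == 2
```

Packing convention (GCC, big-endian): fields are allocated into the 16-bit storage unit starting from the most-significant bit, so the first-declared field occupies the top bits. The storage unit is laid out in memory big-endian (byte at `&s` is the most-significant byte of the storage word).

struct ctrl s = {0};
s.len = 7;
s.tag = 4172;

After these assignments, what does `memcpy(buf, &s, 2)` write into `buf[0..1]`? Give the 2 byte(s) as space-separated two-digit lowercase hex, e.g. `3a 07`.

len:3 = 7 → 0x7 << 13 → word 0xe000
tag:13 = 4172 → 0x104c << 0 → word 0xf04c
word = 0xf04c → big-endian bytes:
  [0]=0xf0  [1]=0x4c

f0 4c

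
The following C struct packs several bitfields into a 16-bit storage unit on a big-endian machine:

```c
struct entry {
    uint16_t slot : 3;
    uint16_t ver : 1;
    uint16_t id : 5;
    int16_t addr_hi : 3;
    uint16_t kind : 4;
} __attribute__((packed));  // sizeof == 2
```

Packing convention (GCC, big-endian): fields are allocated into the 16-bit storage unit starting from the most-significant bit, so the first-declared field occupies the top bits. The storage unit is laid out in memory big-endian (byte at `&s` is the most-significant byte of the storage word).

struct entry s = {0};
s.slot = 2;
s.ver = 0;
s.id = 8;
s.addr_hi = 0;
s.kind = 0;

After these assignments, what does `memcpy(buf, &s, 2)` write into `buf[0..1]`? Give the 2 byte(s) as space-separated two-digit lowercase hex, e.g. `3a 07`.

44 00

slot:3 = 2 → 0x2 << 13 → word 0x4000
ver:1 = 0 → 0x0 << 12 → word 0x4000
id:5 = 8 → 0x8 << 7 → word 0x4400
addr_hi:3 = 0 → 0x0 << 4 → word 0x4400
kind:4 = 0 → 0x0 << 0 → word 0x4400
word = 0x4400 → big-endian bytes:
  [0]=0x44  [1]=0x00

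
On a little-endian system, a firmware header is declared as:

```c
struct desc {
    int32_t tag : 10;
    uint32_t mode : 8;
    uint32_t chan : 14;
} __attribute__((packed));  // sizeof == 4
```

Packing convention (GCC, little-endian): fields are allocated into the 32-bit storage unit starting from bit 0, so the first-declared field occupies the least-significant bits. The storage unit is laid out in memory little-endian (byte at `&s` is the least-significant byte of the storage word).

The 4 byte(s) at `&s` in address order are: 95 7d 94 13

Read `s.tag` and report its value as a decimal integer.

405

[0]=0x95 [1]=0x7d [2]=0x94 [3]=0x13 (little-endian) → word 0x13947d95
tag [0+:10] = (word>>0) & 0x3ff = 405  ←
mode [10+:8] = (word>>10) & 0xff = 31
chan [18+:14] = (word>>18) & 0x3fff = 1253
tag signed 10b, MSB=0: value = 405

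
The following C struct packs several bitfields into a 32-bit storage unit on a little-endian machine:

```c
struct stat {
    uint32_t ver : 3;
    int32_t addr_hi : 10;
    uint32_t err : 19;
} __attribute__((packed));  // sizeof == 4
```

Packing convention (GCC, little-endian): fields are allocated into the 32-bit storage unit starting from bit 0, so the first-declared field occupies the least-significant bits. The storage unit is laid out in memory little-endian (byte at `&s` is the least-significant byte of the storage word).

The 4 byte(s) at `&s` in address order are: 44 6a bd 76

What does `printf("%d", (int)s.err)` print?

243179

[0]=0x44 [1]=0x6a [2]=0xbd [3]=0x76 (little-endian) → word 0x76bd6a44
ver:3 @ bit 0 → (0x76bd6a44>>0)&0x7 = 0x4
addr_hi:10 @ bit 3 → (0x76bd6a44>>3)&0x3ff = 0x148
err:19 @ bit 13 → (0x76bd6a44>>13)&0x7ffff = 0x3b5eb  ←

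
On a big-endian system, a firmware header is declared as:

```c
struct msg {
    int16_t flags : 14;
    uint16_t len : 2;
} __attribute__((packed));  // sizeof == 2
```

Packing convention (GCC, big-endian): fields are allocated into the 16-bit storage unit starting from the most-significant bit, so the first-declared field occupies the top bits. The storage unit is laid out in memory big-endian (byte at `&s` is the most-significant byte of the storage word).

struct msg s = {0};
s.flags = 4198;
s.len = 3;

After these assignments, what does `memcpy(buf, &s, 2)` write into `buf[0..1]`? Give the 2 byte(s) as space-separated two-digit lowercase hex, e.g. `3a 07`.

[2+:14] flags=4198 & 0x3fff = 0x1066; word=0x4198
[0+:2] len=3 & 0x3 = 0x3; word=0x419b
word = 0x419b → big-endian bytes:
  [0]=0x41  [1]=0x9b

41 9b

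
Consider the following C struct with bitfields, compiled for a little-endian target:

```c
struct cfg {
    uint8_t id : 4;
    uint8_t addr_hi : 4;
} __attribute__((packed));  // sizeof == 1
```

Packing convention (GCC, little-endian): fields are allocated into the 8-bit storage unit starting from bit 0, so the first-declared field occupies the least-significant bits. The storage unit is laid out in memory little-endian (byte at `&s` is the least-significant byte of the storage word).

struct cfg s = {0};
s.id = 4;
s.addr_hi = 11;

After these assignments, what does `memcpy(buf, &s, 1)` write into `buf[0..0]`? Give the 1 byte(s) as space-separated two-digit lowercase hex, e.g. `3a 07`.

id (4b) val=4 bits=0x4 at bit 0: 0x04
addr_hi (4b) val=11 bits=0xb at bit 4: 0xb4
word = 0xb4 → little-endian bytes:
  [0]=0xb4

b4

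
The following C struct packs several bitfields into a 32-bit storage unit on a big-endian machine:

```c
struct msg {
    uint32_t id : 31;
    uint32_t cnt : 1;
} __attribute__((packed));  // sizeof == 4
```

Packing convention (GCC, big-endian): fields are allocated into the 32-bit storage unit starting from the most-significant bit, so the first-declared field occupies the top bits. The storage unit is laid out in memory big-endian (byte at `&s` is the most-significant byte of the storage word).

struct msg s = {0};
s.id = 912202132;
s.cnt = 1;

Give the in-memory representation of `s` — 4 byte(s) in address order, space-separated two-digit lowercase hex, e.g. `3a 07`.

id:31 = 912202132 → 0x365f1994 << 1 → word 0x6cbe3328
cnt:1 = 1 → 0x1 << 0 → word 0x6cbe3329
word = 0x6cbe3329 → big-endian bytes:
  [0]=0x6c  [1]=0xbe  [2]=0x33  [3]=0x29

6c be 33 29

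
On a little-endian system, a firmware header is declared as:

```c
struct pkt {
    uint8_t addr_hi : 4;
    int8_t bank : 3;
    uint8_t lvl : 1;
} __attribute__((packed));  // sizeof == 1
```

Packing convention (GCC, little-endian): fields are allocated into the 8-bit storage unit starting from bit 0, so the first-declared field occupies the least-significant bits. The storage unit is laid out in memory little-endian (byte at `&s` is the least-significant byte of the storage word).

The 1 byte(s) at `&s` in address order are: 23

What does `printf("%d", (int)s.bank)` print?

[0]=0x23 (little-endian) → word 0x23
addr_hi [0+:4] = (word>>0) & 0xf = 3
bank [4+:3] = (word>>4) & 0x7 = 2  ←
lvl [7+:1] = (word>>7) & 0x1 = 0
bank signed 3b, MSB=0: value = 2

2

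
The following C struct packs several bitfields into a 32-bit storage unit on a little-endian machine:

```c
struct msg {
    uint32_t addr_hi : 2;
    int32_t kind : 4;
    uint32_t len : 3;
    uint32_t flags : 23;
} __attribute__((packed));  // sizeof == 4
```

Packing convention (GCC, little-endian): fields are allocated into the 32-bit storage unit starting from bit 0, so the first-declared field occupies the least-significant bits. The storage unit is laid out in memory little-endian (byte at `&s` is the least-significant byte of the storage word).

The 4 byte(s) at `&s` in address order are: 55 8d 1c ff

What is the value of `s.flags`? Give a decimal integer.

8359494

[0]=0x55 [1]=0x8d [2]=0x1c [3]=0xff (little-endian) → word 0xff1c8d55
addr_hi [0+:2] = (word>>0) & 0x3 = 1
kind [2+:4] = (word>>2) & 0xf = 5
len [6+:3] = (word>>6) & 0x7 = 5
flags [9+:23] = (word>>9) & 0x7fffff = 8359494  ←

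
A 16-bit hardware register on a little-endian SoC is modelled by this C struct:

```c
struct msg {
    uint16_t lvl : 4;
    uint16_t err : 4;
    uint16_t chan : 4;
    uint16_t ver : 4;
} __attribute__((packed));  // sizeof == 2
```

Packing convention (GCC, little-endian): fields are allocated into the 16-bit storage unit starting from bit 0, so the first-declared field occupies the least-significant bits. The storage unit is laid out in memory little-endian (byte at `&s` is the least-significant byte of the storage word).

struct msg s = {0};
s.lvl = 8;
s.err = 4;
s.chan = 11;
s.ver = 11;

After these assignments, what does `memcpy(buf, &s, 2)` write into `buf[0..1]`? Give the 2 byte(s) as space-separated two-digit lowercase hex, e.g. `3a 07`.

lvl:4 = 8 → 0x8 << 0 → word 0x0008
err:4 = 4 → 0x4 << 4 → word 0x0048
chan:4 = 11 → 0xb << 8 → word 0x0b48
ver:4 = 11 → 0xb << 12 → word 0xbb48
word = 0xbb48 → little-endian bytes:
  [0]=0x48  [1]=0xbb

48 bb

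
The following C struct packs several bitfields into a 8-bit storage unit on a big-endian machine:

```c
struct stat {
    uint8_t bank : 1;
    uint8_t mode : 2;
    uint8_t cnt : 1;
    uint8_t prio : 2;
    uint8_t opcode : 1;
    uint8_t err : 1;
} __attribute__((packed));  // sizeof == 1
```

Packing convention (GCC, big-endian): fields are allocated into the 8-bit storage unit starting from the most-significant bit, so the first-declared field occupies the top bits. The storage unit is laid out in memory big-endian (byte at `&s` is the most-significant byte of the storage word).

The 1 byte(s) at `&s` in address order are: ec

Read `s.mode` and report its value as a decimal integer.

[0]=0xec (big-endian) → word 0xec
bank:1 @ bit 7 → (0xec>>7)&0x1 = 0x1
mode:2 @ bit 5 → (0xec>>5)&0x3 = 0x3  ←
cnt:1 @ bit 4 → (0xec>>4)&0x1 = 0x0
prio:2 @ bit 2 → (0xec>>2)&0x3 = 0x3
opcode:1 @ bit 1 → (0xec>>1)&0x1 = 0x0
err:1 @ bit 0 → (0xec>>0)&0x1 = 0x0

3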